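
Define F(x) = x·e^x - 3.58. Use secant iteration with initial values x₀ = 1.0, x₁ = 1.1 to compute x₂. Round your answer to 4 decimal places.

1.1470

F(1.0) = -0.861718, F(1.1) = -0.275417
x₂ = 1.100000 − (-0.275417)·(1.100000 − 1.000000) / (-0.275417 − (-0.861718)) = 1.100000 − (-0.027542)/(0.586301) = 1.146975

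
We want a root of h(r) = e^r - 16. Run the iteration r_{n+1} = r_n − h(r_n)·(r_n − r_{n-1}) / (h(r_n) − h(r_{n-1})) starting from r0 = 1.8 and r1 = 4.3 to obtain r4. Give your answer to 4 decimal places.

2.9036

h(1.8) = -9.950353, h(4.3) = 57.699794
r2 = 4.300000 − 57.699794·(4.300000 − 1.800000) / (57.699794 − (-9.950353)) = 4.300000 − (144.249484)/(67.650146) = 2.167714
h(2.167714) = -7.261718
r3 = 2.167714 − (-7.261718)·(2.167714 − 4.300000) / (-7.261718 − 57.699794) = 2.167714 − (15.484062)/(-64.961511) = 2.406071
h(2.406071) = -4.909697
r4 = 2.406071 − (-4.909697)·(2.406071 − 2.167714) / (-4.909697 − (-7.261718)) = 2.406071 − (-1.170263)/(2.352021) = 2.903628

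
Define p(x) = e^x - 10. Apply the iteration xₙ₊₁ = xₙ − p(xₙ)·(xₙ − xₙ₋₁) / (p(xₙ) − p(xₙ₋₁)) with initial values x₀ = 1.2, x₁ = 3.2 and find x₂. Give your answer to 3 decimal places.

p(1.2) = -6.67988, p(3.2) = 14.53253
x₂ = 3.20000 − 14.53253·(3.20000 − 1.20000) / (14.53253 − (-6.67988)) = 3.20000 − (29.06506)/(21.21241) = 1.82981

1.830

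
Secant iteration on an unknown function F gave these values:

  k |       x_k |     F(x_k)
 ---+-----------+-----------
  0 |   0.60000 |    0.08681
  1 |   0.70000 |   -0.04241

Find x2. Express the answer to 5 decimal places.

x2 = 0.70000 − (-0.04241)·(0.70000 − 0.60000) / (-0.04241 − 0.08681)
   = 0.70000 − (-0.0042410)/(-0.1292200) = 0.6671800

0.66718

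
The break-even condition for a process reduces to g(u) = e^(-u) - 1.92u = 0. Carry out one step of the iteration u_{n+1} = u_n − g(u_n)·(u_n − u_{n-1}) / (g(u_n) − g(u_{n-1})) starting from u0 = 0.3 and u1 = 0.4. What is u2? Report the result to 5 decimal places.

0.36279

g(0.3) = 0.1648182, g(0.4) = -0.0976800
u2 = 0.4000000 − (-0.0976800)·(0.4000000 − 0.3000000) / (-0.0976800 − 0.1648182) = 0.4000000 − (-0.0097680)/(-0.2624982) = 0.3627883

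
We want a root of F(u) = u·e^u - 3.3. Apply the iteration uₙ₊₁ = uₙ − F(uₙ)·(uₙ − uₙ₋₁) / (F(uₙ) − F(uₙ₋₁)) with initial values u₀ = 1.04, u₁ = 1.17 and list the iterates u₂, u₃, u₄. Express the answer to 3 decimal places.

F(1.04) = -0.35761, F(1.17) = 0.46973
u₂ = 1.17000 − 0.46973·(1.17000 − 1.04000) / (0.46973 − (-0.35761)) = 1.17000 − (0.06107)/(0.82735) = 1.09619
F(1.09619) = -0.01938
u₃ = 1.09619 − (-0.01938)·(1.09619 − 1.17000) / (-0.01938 − 0.46973) = 1.09619 − (0.00143)/(-0.48911) = 1.09912
F(1.09912) = -0.00099
u₄ = 1.09912 − (-0.00099)·(1.09912 − 1.09619) / (-0.00099 − (-0.01938)) = 1.09912 − (0.00000)/(0.01838) = 1.09927

1.096, 1.099, 1.099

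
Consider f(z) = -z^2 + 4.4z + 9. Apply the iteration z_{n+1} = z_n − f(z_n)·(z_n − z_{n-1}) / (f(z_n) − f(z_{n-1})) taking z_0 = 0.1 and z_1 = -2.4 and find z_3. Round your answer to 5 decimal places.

f(0.1) = 9.4300000, f(-2.4) = -7.3200000
z_2 = -2.4000000 − (-7.3200000)·(-2.4000000 − 0.1000000) / (-7.3200000 − 9.4300000) = -2.4000000 − (18.3000000)/(-16.7500000) = -1.3074627
f(-1.3074627) = 1.5377055
z_3 = -1.3074627 − 1.5377055·(-1.3074627 − (-2.4000000)) / (1.5377055 − (-7.3200000)) = -1.3074627 − (1.6800006)/(8.8577055) = -1.4971281

-1.49713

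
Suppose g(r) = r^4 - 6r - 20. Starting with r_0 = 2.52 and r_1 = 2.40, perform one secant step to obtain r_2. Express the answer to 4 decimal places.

2.4228

g(2.52) = 5.207580, g(2.40) = -1.222400
r_2 = 2.400000 − (-1.222400)·(2.400000 − 2.520000) / (-1.222400 − 5.207580) = 2.400000 − (0.146688)/(-6.429980) = 2.422813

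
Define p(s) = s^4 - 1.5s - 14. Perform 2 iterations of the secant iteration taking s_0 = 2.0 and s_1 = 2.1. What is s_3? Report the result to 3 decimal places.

2.032

p(2.0) = -1.00000, p(2.1) = 2.29810
s_2 = 2.10000 − 2.29810·(2.10000 − 2.00000) / (2.29810 − (-1.00000)) = 2.10000 − (0.22981)/(3.29810) = 2.03032
p(2.03032) = -0.05294
s_3 = 2.03032 − (-0.05294)·(2.03032 − 2.10000) / (-0.05294 − 2.29810) = 2.03032 − (0.00369)/(-2.35104) = 2.03189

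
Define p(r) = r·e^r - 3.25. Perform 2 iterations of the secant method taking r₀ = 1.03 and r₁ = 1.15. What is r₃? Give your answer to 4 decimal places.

p(1.03) = -0.364902, p(1.15) = 0.381922
r₂ = 1.150000 − 0.381922·(1.150000 − 1.030000) / (0.381922 − (-0.364902)) = 1.150000 − (0.045831)/(0.746824) = 1.088633
p(1.088633) = -0.016533
r₃ = 1.088633 − (-0.016533)·(1.088633 − 1.150000) / (-0.016533 − 0.381922) = 1.088633 − (0.001015)/(-0.398454) = 1.091179

1.0912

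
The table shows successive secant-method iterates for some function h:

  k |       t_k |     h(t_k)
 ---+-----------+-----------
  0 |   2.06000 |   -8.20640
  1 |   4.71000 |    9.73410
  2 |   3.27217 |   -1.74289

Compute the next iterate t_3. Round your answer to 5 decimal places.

3.49052

t_3 = 3.27217 − (-1.74289)·(3.27217 − 4.71000) / (-1.74289 − 9.73410)
   = 3.27217 − (2.5059795)/(-11.4769900) = 3.4905181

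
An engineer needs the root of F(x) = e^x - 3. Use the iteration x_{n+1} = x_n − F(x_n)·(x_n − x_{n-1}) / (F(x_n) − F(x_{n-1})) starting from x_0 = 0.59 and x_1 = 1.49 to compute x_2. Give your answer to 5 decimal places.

F(0.59) = -1.1960116, F(1.49) = 1.4370955
x_2 = 1.4900000 − 1.4370955·(1.4900000 − 0.5900000) / (1.4370955 − (-1.1960116)) = 1.4900000 − (1.2933860)/(2.6331071) = 0.9987986

0.99880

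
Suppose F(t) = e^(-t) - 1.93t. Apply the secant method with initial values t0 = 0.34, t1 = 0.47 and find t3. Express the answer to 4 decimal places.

F(0.34) = 0.055570, F(0.47) = -0.282098
t2 = 0.470000 − (-0.282098)·(0.470000 − 0.340000) / (-0.282098 − 0.055570) = 0.470000 − (-0.036673)/(-0.337668) = 0.361394
F(0.361394) = -0.000787
t3 = 0.361394 − (-0.000787)·(0.361394 − 0.470000) / (-0.000787 − (-0.282098)) = 0.361394 − (0.000085)/(0.281311) = 0.361091

0.3611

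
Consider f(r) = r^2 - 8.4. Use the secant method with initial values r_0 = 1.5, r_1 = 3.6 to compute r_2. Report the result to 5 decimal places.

f(1.5) = -6.1500000, f(3.6) = 4.5600000
r_2 = 3.6000000 − 4.5600000·(3.6000000 − 1.5000000) / (4.5600000 − (-6.1500000)) = 3.6000000 − (9.5760000)/(10.7100000) = 2.7058824

2.70588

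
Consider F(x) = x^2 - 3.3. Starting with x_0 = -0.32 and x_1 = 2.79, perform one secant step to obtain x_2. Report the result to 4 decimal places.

F(-0.32) = -3.197600, F(2.79) = 4.484100
x_2 = 2.790000 − 4.484100·(2.790000 − (-0.320000)) / (4.484100 − (-3.197600)) = 2.790000 − (13.945551)/(7.681700) = 0.974575

0.9746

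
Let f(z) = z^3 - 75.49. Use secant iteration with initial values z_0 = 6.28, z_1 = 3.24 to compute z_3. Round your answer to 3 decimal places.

4.344

f(6.28) = 172.18315, f(3.24) = -41.47778
z_2 = 3.24000 − (-41.47778)·(3.24000 − 6.28000) / (-41.47778 − 172.18315) = 3.24000 − (126.09244)/(-213.66093) = 3.83015
f(3.83015) = -19.30142
z_3 = 3.83015 − (-19.30142)·(3.83015 − 3.24000) / (-19.30142 − (-41.47778)) = 3.83015 − (-11.39077)/(22.17636) = 4.34380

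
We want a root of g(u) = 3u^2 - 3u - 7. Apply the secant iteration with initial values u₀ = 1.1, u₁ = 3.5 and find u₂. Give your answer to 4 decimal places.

1.7176

g(1.1) = -6.670000, g(3.5) = 19.250000
u₂ = 3.500000 − 19.250000·(3.500000 − 1.100000) / (19.250000 − (-6.670000)) = 3.500000 − (46.200000)/(25.920000) = 1.717593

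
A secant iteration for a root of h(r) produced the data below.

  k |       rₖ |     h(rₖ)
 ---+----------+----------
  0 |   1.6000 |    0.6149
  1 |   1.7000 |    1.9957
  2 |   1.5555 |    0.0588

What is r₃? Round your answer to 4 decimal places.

r₃ = 1.5555 − 0.0588·(1.5555 − 1.7000) / (0.0588 − 1.9957)
   = 1.5555 − (-0.008497)/(-1.936900) = 1.551113

1.5511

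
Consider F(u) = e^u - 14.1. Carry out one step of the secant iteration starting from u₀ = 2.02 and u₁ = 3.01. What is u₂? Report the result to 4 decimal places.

2.5295

F(2.02) = -6.561675, F(3.01) = 6.187400
u₂ = 3.010000 − 6.187400·(3.010000 − 2.020000) / (6.187400 − (-6.561675)) = 3.010000 − (6.125526)/(12.749075) = 2.529532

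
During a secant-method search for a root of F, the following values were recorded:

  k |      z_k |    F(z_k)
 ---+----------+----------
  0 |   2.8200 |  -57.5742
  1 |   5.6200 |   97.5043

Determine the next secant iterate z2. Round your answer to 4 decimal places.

3.8595

z2 = 5.6200 − 97.5043·(5.6200 − 2.8200) / (97.5043 − (-57.5742))
   = 5.6200 − (273.012040)/(155.078500) = 3.859524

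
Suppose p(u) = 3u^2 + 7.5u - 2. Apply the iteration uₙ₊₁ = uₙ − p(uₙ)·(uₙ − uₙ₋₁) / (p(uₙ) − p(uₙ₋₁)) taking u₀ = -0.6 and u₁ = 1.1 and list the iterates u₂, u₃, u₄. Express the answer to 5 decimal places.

p(-0.6) = -5.4200000, p(1.1) = 9.8800000
u₂ = 1.1000000 − 9.8800000·(1.1000000 − (-0.6000000)) / (9.8800000 − (-5.4200000)) = 1.1000000 − (16.7960000)/(15.3000000) = 0.0022222
p(0.0022222) = -1.9833185
u₃ = 0.0022222 − (-1.9833185)·(0.0022222 − 1.1000000) / (-1.9833185 − 9.8800000) = 0.0022222 − (2.1772430)/(-11.8633185) = 0.1857495
p(0.1857495) = -0.5033698
u₄ = 0.1857495 − (-0.5033698)·(0.1857495 − 0.0022222) / (-0.5033698 − (-1.9833185)) = 0.1857495 − (-0.0923821)/(1.4799487) = 0.2481720

0.00222, 0.18575, 0.24817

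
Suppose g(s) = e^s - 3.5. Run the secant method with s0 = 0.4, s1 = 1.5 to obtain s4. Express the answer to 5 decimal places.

g(0.4) = -2.0081753, g(1.5) = 0.9816891
s2 = 1.5000000 − 0.9816891·(1.5000000 − 0.4000000) / (0.9816891 − (-2.0081753)) = 1.5000000 − (1.0798580)/(2.9898644) = 1.1388271
g(1.1388271) = -0.3768969
s3 = 1.1388271 − (-0.3768969)·(1.1388271 − 1.5000000) / (-0.3768969 − 0.9816891) = 1.1388271 − (0.1361249)/(-1.3585859) = 1.2390231
g(1.2390231) = -0.0477605
s4 = 1.2390231 − (-0.0477605)·(1.2390231 − 1.1388271) / (-0.0477605 − (-0.3768969)) = 1.2390231 − (-0.0047854)/(0.3291363) = 1.2535625

1.25356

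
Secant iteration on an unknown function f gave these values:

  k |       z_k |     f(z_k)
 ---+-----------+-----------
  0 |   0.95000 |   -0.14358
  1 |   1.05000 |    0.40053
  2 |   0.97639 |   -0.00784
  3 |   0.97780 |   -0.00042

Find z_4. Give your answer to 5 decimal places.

0.97788

z_4 = 0.97780 − (-0.00042)·(0.97780 − 0.97639) / (-0.00042 − (-0.00784))
   = 0.97780 − (-0.0000006)/(0.0074200) = 0.9778798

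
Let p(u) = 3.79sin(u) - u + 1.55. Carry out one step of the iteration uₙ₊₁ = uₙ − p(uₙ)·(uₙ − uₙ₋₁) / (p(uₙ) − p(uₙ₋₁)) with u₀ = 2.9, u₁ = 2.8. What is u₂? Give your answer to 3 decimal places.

2.804

p(2.9) = -0.44325, p(2.8) = 0.01961
u₂ = 2.80000 − 0.01961·(2.80000 − 2.90000) / (0.01961 − (-0.44325)) = 2.80000 − (-0.00196)/(0.46285) = 2.80424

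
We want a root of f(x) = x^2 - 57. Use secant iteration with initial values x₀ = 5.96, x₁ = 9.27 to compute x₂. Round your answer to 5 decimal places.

f(5.96) = -21.4784000, f(9.27) = 28.9329000
x₂ = 9.2700000 − 28.9329000·(9.2700000 − 5.9600000) / (28.9329000 − (-21.4784000)) = 9.2700000 − (95.7678990)/(50.4113000) = 7.3702692

7.37027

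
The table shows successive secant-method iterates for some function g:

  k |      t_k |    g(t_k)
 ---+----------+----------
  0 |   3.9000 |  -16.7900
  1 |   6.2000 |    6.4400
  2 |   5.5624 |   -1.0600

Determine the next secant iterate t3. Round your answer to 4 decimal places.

5.6525

t3 = 5.5624 − (-1.0600)·(5.5624 − 6.2000) / (-1.0600 − 6.4400)
   = 5.5624 − (0.675856)/(-7.500000) = 5.652514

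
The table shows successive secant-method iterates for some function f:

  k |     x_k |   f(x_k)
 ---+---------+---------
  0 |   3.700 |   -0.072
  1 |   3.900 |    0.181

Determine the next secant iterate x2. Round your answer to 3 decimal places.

x2 = 3.900 − 0.181·(3.900 − 3.700) / (0.181 − (-0.072))
   = 3.900 − (0.03620)/(0.25300) = 3.75692

3.757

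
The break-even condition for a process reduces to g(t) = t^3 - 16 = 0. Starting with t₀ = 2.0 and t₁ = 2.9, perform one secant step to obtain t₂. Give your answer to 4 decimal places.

g(2.0) = -8.000000, g(2.9) = 8.389000
t₂ = 2.900000 − 8.389000·(2.900000 − 2.000000) / (8.389000 − (-8.000000)) = 2.900000 − (7.550100)/(16.389000) = 2.439319

2.4393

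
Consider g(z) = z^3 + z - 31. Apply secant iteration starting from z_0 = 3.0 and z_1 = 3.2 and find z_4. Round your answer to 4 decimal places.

g(3.0) = -1.000000, g(3.2) = 4.968000
z_2 = 3.200000 − 4.968000·(3.200000 − 3.000000) / (4.968000 − (-1.000000)) = 3.200000 − (0.993600)/(5.968000) = 3.033512
g(3.033512) = -0.051517
z_3 = 3.033512 − (-0.051517)·(3.033512 − 3.200000) / (-0.051517 − 4.968000) = 3.033512 − (0.008577)/(-5.019517) = 3.035221
g(3.035221) = -0.002610
z_4 = 3.035221 − (-0.002610)·(3.035221 − 3.033512) / (-0.002610 − (-0.051517)) = 3.035221 − (-0.000004)/(0.048907) = 3.035312

3.0353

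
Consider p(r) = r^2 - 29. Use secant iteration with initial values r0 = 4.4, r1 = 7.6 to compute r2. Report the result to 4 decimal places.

5.2033

p(4.4) = -9.640000, p(7.6) = 28.760000
r2 = 7.600000 − 28.760000·(7.600000 − 4.400000) / (28.760000 − (-9.640000)) = 7.600000 − (92.032000)/(38.400000) = 5.203333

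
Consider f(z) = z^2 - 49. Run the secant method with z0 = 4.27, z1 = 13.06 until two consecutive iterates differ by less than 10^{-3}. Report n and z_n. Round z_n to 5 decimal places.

n = 6, z_n = 7.00000

f(4.27) = -30.7671000, f(13.06) = 121.5636000
z2 = 13.0600000 − 121.5636000·(8.7900000)/(152.3307000) = 6.0453664;  |Δ| = 7.0146336
f(6.0453664) = -12.4535449
z3 = 6.0453664 − (-12.4535449)·(-7.0146336)/(-134.0171449) = 6.6972013;  |Δ| = 0.6518349
f(6.6972013) = -4.1474943
z4 = 6.6972013 − (-4.1474943)·(0.6518349)/(8.3060506) = 7.0226847;  |Δ| = 0.3254834
f(7.0226847) = 0.3181009
z5 = 7.0226847 − 0.3181009·(0.3254834)/(4.4655952) = 6.9994993;  |Δ| = 0.0231854
f(6.9994993) = -0.0070089
z6 = 6.9994993 − (-0.0070089)·(-0.0231854)/(-0.3251098) = 6.9999992;  |Δ| = 0.0004998
|z6 − z5| = 0.0004998 < 10^{-3}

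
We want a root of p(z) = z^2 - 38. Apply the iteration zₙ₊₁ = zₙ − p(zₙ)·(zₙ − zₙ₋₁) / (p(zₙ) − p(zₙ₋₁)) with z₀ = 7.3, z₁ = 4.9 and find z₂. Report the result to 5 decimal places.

6.04672

p(7.3) = 15.2900000, p(4.9) = -13.9900000
z₂ = 4.9000000 − (-13.9900000)·(4.9000000 − 7.3000000) / (-13.9900000 − 15.2900000) = 4.9000000 − (33.5760000)/(-29.2800000) = 6.0467213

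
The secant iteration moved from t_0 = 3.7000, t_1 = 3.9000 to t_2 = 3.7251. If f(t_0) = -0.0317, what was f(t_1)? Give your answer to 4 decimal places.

0.2209

The secant line through (3.7000, -0.0317) and (3.9000, f(t_1)) crosses zero at t_2 = 3.7251.
So (3.7000, -0.0317), (3.9000, f(t_1)), (3.7251, 0) are collinear:
f(t_1) = -0.0317 · (3.9000 − 3.7251) / (3.7000 − 3.7251) = -0.0317 · (0.174900)/(-0.025100) = 0.220890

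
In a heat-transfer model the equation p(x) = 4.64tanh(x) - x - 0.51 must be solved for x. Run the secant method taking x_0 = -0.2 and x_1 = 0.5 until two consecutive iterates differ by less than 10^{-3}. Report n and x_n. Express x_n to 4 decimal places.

p(-0.2) = -1.225821, p(0.5) = 1.134224
x_2 = 0.500000 − 1.134224·(0.700000)/(2.360045) = 0.163584;  |Δ| = 0.336416
p(0.163584) = 0.078748
x_3 = 0.163584 − 0.078748·(-0.336416)/(-1.055476) = 0.138485;  |Δ| = 0.025100
p(0.138485) = -0.009992
x_4 = 0.138485 − (-0.009992)·(-0.025100)/(-0.088740) = 0.141311;  |Δ| = 0.002826
p(0.141311) = 0.000042
x_5 = 0.141311 − 0.000042·(0.002826)/(0.010034) = 0.141299;  |Δ| = 0.000012
|x_5 − x_4| = 0.000012 < 10^{-3}

n = 5, x_n = 0.1413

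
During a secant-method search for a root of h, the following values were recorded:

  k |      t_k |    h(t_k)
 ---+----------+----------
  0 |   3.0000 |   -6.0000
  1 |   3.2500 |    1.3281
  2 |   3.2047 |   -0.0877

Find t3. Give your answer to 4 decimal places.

t3 = 3.2047 − (-0.0877)·(3.2047 − 3.2500) / (-0.0877 − 1.3281)
   = 3.2047 − (0.003973)/(-1.415800) = 3.207506

3.2075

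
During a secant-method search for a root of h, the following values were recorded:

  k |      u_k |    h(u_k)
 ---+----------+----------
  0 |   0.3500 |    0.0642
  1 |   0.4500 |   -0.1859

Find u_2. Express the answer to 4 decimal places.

u_2 = 0.4500 − (-0.1859)·(0.4500 − 0.3500) / (-0.1859 − 0.0642)
   = 0.4500 − (-0.018590)/(-0.250100) = 0.375670

0.3757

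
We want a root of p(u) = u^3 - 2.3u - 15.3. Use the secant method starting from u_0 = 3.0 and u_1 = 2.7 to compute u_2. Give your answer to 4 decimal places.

2.7827

p(3.0) = 4.800000, p(2.7) = -1.827000
u_2 = 2.700000 − (-1.827000)·(2.700000 − 3.000000) / (-1.827000 − 4.800000) = 2.700000 − (0.548100)/(-6.627000) = 2.782707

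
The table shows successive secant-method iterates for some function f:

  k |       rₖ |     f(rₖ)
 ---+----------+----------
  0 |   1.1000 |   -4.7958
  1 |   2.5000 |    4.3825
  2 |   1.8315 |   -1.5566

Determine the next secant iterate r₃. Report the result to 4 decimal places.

2.0067

r₃ = 1.8315 − (-1.5566)·(1.8315 − 2.5000) / (-1.5566 − 4.3825)
   = 1.8315 − (1.040587)/(-5.939100) = 2.006710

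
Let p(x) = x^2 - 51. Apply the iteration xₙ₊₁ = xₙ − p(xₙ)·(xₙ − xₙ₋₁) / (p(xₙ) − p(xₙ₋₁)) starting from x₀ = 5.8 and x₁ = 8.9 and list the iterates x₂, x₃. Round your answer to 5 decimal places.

6.98095, 7.12366

p(5.8) = -17.3600000, p(8.9) = 28.2100000
x₂ = 8.9000000 − 28.2100000·(8.9000000 − 5.8000000) / (28.2100000 − (-17.3600000)) = 8.9000000 − (87.4510000)/(45.5700000) = 6.9809524
p(6.9809524) = -2.2663039
x₃ = 6.9809524 − (-2.2663039)·(6.9809524 − 8.9000000) / (-2.2663039 − 28.2100000) = 6.9809524 − (4.3491450)/(-30.4763039) = 7.1236582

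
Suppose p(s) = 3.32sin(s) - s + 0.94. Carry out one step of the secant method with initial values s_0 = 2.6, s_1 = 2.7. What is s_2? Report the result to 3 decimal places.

2.613

p(2.6) = 0.05146, p(2.7) = -0.34110
s_2 = 2.70000 − (-0.34110)·(2.70000 − 2.60000) / (-0.34110 − 0.05146) = 2.70000 − (-0.03411)/(-0.39256) = 2.61311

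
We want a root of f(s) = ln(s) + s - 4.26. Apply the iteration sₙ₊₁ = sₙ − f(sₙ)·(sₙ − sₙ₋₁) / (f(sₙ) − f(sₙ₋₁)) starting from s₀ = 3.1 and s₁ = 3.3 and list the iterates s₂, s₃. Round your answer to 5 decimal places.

3.12179, 3.12164

f(3.1) = -0.0285979, f(3.3) = 0.2339225
s₂ = 3.3000000 − 0.2339225·(3.3000000 − 3.1000000) / (0.2339225 − (-0.0285979)) = 3.3000000 − (0.0467845)/(0.2625204) = 3.1217872
f(3.1217872) = 0.0001928
s₃ = 3.1217872 − 0.0001928·(3.1217872 − 3.3000000) / (0.0001928 − 0.2339225) = 3.1217872 − (-0.0000344)/(-0.2337296) = 3.1216402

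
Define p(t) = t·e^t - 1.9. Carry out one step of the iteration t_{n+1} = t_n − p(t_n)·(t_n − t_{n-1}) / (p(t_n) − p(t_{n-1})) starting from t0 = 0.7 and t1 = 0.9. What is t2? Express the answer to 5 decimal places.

p(0.7) = -0.4903731, p(0.9) = 0.3136428
t2 = 0.9000000 − 0.3136428·(0.9000000 − 0.7000000) / (0.3136428 − (-0.4903731)) = 0.9000000 − (0.0627286)/(0.8040159) = 0.8219809

0.82198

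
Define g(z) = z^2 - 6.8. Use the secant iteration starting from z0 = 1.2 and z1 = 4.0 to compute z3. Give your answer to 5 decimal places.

g(1.2) = -5.3600000, g(4.0) = 9.2000000
z2 = 4.0000000 − 9.2000000·(4.0000000 − 1.2000000) / (9.2000000 − (-5.3600000)) = 4.0000000 − (25.7600000)/(14.5600000) = 2.2307692
g(2.2307692) = -1.8236686
z3 = 2.2307692 − (-1.8236686)·(2.2307692 − 4.0000000) / (-1.8236686 − 9.2000000) = 2.2307692 − (3.2264907)/(-11.0236686) = 2.5234568

2.52346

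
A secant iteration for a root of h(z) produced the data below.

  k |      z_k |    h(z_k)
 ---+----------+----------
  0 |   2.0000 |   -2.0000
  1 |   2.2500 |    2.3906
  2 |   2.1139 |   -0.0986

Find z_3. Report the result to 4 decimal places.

z_3 = 2.1139 − (-0.0986)·(2.1139 − 2.2500) / (-0.0986 − 2.3906)
   = 2.1139 − (0.013419)/(-2.489200) = 2.119291

2.1193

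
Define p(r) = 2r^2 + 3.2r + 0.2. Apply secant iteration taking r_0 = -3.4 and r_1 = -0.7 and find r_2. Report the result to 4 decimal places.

-0.9120

p(-3.4) = 12.440000, p(-0.7) = -1.060000
r_2 = -0.700000 − (-1.060000)·(-0.700000 − (-3.400000)) / (-1.060000 − 12.440000) = -0.700000 − (-2.862000)/(-13.500000) = -0.912000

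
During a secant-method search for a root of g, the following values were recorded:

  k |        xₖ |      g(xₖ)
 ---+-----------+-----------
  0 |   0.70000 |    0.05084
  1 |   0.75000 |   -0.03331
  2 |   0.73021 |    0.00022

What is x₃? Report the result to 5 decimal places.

x₃ = 0.73021 − 0.00022·(0.73021 − 0.75000) / (0.00022 − (-0.03331))
   = 0.73021 − (-0.0000044)/(0.0335300) = 0.7303398

0.73034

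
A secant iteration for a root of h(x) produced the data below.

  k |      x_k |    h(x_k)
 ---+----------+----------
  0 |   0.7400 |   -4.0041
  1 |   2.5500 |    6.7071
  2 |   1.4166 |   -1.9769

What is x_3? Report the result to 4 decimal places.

1.6746

x_3 = 1.4166 − (-1.9769)·(1.4166 − 2.5500) / (-1.9769 − 6.7071)
   = 1.4166 − (2.240618)/(-8.684000) = 1.674617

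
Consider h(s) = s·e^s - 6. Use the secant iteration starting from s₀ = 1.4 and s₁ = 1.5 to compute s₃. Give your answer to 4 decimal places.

h(1.4) = -0.322720, h(1.5) = 0.722534
s₂ = 1.500000 − 0.722534·(1.500000 − 1.400000) / (0.722534 − (-0.322720)) = 1.500000 − (0.072253)/(1.045254) = 1.430875
h(1.430875) = -0.015572
s₃ = 1.430875 − (-0.015572)·(1.430875 − 1.500000) / (-0.015572 − 0.722534) = 1.430875 − (0.001076)/(-0.738105) = 1.432333

1.4323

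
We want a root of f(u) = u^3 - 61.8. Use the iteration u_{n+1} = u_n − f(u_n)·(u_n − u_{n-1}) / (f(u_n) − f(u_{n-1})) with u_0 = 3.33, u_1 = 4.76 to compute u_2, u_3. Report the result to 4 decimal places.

f(3.33) = -24.873963, f(4.76) = 46.050176
u_2 = 4.760000 − 46.050176·(4.760000 − 3.330000) / (46.050176 − (-24.873963)) = 4.760000 − (65.851752)/(70.924139) = 3.831518
f(3.831518) = -5.551263
u_3 = 3.831518 − (-5.551263)·(3.831518 − 4.760000) / (-5.551263 − 46.050176) = 3.831518 − (5.154245)/(-51.601439) = 3.931404

3.8315, 3.9314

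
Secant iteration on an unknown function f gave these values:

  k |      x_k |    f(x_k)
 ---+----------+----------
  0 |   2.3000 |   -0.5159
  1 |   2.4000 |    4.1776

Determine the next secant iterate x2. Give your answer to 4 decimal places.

x2 = 2.4000 − 4.1776·(2.4000 − 2.3000) / (4.1776 − (-0.5159))
   = 2.4000 − (0.417760)/(4.693500) = 2.310992

2.3110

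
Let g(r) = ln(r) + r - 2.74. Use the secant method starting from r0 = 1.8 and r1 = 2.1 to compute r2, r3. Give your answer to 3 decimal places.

2.033, 2.031

g(1.8) = -0.35221, g(2.1) = 0.10194
r2 = 2.10000 − 0.10194·(2.10000 − 1.80000) / (0.10194 − (-0.35221)) = 2.10000 − (0.03058)/(0.45415) = 2.03266
g(2.03266) = 0.00201
r3 = 2.03266 − 0.00201·(2.03266 − 2.10000) / (0.00201 − 0.10194) = 2.03266 − (-0.00014)/(-0.09993) = 2.03131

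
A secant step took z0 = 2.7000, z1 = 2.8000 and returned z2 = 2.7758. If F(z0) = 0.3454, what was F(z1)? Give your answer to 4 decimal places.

The secant line through (2.7000, 0.3454) and (2.8000, F(z1)) crosses zero at z2 = 2.7758.
So (2.7000, 0.3454), (2.8000, F(z1)), (2.7758, 0) are collinear:
F(z1) = 0.3454 · (2.8000 − 2.7758) / (2.7000 − 2.7758) = 0.3454 · (0.024200)/(-0.075800) = -0.110273

-0.1103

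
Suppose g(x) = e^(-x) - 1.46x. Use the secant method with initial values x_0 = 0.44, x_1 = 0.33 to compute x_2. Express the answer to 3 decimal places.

0.441

g(0.44) = 0.00164, g(0.33) = 0.23712
x_2 = 0.33000 − 0.23712·(0.33000 − 0.44000) / (0.23712 − 0.00164) = 0.33000 − (-0.02608)/(0.23549) = 0.44076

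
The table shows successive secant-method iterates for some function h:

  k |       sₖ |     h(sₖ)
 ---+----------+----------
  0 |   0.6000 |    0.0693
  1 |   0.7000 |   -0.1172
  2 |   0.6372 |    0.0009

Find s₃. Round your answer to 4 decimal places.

0.6377

s₃ = 0.6372 − 0.0009·(0.6372 − 0.7000) / (0.0009 − (-0.1172))
   = 0.6372 − (-0.000057)/(0.118100) = 0.637679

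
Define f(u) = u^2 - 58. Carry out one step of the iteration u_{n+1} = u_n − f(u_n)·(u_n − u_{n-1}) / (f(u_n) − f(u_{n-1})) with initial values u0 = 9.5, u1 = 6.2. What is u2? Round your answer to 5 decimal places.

7.44586

f(9.5) = 32.2500000, f(6.2) = -19.5600000
u2 = 6.2000000 − (-19.5600000)·(6.2000000 − 9.5000000) / (-19.5600000 − 32.2500000) = 6.2000000 − (64.5480000)/(-51.8100000) = 7.4458599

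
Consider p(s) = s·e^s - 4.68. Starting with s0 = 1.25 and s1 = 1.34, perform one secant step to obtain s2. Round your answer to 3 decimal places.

1.288

p(1.25) = -0.31707, p(1.34) = 0.43752
s2 = 1.34000 − 0.43752·(1.34000 − 1.25000) / (0.43752 − (-0.31707)) = 1.34000 − (0.03938)/(0.75459) = 1.28782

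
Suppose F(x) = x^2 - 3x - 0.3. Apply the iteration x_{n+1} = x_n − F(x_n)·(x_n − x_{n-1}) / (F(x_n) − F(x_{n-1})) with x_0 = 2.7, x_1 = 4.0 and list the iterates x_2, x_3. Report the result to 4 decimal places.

F(2.7) = -1.110000, F(4.0) = 3.700000
x_2 = 4.000000 − 3.700000·(4.000000 − 2.700000) / (3.700000 − (-1.110000)) = 4.000000 − (4.810000)/(4.810000) = 3.000000
F(3.000000) = -0.300000
x_3 = 3.000000 − (-0.300000)·(3.000000 − 4.000000) / (-0.300000 − 3.700000) = 3.000000 − (0.300000)/(-4.000000) = 3.075000

3.0000, 3.0750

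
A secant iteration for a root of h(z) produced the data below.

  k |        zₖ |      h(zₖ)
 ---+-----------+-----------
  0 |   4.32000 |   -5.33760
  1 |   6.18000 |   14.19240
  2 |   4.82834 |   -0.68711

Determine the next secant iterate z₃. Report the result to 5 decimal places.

4.89076

z₃ = 4.82834 − (-0.68711)·(4.82834 − 6.18000) / (-0.68711 − 14.19240)
   = 4.82834 − (0.9287391)/(-14.8795100) = 4.8907573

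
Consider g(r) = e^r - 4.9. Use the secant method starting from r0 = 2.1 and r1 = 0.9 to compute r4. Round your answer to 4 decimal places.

g(2.1) = 3.266170, g(0.9) = -2.440397
r2 = 0.900000 − (-2.440397)·(0.900000 − 2.100000) / (-2.440397 − 3.266170) = 0.900000 − (2.928476)/(-5.706567) = 1.413177
g(1.413177) = -0.791013
r3 = 1.413177 − (-0.791013)·(1.413177 − 0.900000) / (-0.791013 − (-2.440397)) = 1.413177 − (-0.405929)/(1.649384) = 1.659286
g(1.659286) = 0.355558
r4 = 1.659286 − 0.355558·(1.659286 − 1.413177) / (0.355558 − (-0.791013)) = 1.659286 − (0.087506)/(1.146571) = 1.582966

1.5830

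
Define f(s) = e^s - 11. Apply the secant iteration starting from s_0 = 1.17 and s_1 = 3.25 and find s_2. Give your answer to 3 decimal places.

1.887

f(1.17) = -7.77801, f(3.25) = 14.79034
s_2 = 3.25000 − 14.79034·(3.25000 − 1.17000) / (14.79034 − (-7.77801)) = 3.25000 − (30.76391)/(22.56835) = 1.88686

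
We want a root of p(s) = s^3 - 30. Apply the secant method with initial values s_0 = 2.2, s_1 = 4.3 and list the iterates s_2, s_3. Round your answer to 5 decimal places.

2.79018, 3.00647

p(2.2) = -19.3520000, p(4.3) = 49.5070000
s_2 = 4.3000000 − 49.5070000·(4.3000000 − 2.2000000) / (49.5070000 − (-19.3520000)) = 4.3000000 − (103.9647000)/(68.8590000) = 2.7901799
p(2.7901799) = -8.2781589
s_3 = 2.7901799 − (-8.2781589)·(2.7901799 − 4.3000000) / (-8.2781589 − 49.5070000) = 2.7901799 − (12.4985304)/(-57.7851589) = 3.0064730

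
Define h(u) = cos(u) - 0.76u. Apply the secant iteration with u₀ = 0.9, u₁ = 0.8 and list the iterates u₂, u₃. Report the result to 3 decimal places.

0.859, 0.859

h(0.9) = -0.06239, h(0.8) = 0.08871
u₂ = 0.80000 − 0.08871·(0.80000 − 0.90000) / (0.08871 − (-0.06239)) = 0.80000 − (-0.00887)/(0.15110) = 0.85871
h(0.85871) = 0.00080
u₃ = 0.85871 − 0.00080·(0.85871 − 0.80000) / (0.00080 − 0.08871) = 0.85871 − (0.00005)/(-0.08791) = 0.85924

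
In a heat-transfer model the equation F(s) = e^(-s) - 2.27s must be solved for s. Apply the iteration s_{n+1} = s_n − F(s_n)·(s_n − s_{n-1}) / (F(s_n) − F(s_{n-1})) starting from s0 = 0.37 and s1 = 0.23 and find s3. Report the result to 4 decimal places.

F(0.37) = -0.149166, F(0.23) = 0.272434
s2 = 0.230000 − 0.272434·(0.230000 − 0.370000) / (0.272434 − (-0.149166)) = 0.230000 − (-0.038141)/(0.421599) = 0.320467
F(0.320467) = -0.001649
s3 = 0.320467 − (-0.001649)·(0.320467 − 0.230000) / (-0.001649 − 0.272434) = 0.320467 − (-0.000149)/(-0.274083) = 0.319922

0.3199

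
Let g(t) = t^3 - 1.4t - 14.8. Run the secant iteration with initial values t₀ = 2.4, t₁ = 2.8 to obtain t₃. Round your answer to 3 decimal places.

g(2.4) = -4.33600, g(2.8) = 3.23200
t₂ = 2.80000 − 3.23200·(2.80000 − 2.40000) / (3.23200 − (-4.33600)) = 2.80000 − (1.29280)/(7.56800) = 2.62918
g(2.62918) = -0.30650
t₃ = 2.62918 − (-0.30650)·(2.62918 − 2.80000) / (-0.30650 − 3.23200) = 2.62918 − (0.05236)/(-3.53850) = 2.64397

2.644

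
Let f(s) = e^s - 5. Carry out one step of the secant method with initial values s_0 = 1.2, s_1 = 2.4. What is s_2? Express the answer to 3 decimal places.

f(1.2) = -1.67988, f(2.4) = 6.02318
s_2 = 2.40000 − 6.02318·(2.40000 − 1.20000) / (6.02318 − (-1.67988)) = 2.40000 − (7.22781)/(7.70306) = 1.46170

1.462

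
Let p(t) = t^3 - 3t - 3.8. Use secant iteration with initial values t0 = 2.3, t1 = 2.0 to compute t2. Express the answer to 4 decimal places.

2.1653

p(2.3) = 1.467000, p(2.0) = -1.800000
t2 = 2.000000 − (-1.800000)·(2.000000 − 2.300000) / (-1.800000 − 1.467000) = 2.000000 − (0.540000)/(-3.267000) = 2.165289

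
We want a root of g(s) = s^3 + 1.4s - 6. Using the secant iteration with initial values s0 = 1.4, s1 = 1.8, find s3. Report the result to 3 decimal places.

1.560

g(1.4) = -1.29600, g(1.8) = 2.35200
s2 = 1.80000 − 2.35200·(1.80000 − 1.40000) / (2.35200 − (-1.29600)) = 1.80000 − (0.94080)/(3.64800) = 1.54211
g(1.54211) = -0.17379
s3 = 1.54211 − (-0.17379)·(1.54211 − 1.80000) / (-0.17379 − 2.35200) = 1.54211 − (0.04482)/(-2.52579) = 1.55985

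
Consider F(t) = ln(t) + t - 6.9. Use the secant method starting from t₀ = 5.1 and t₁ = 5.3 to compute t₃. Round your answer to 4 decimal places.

F(5.1) = -0.170759, F(5.3) = 0.067707
t₂ = 5.300000 − 0.067707·(5.300000 − 5.100000) / (0.067707 − (-0.170759)) = 5.300000 − (0.013541)/(0.238466) = 5.243215
F(5.243215) = 0.000150
t₃ = 5.243215 − 0.000150·(5.243215 − 5.300000) / (0.000150 − 0.067707) = 5.243215 − (-0.000008)/(-0.067557) = 5.243089

5.2431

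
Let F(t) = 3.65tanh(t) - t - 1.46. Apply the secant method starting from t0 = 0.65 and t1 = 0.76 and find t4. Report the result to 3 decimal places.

F(0.65) = -0.02340, F(0.76) = 0.11993
t2 = 0.76000 − 0.11993·(0.76000 − 0.65000) / (0.11993 − (-0.02340)) = 0.76000 − (0.01319)/(0.14334) = 0.66796
F(0.66796) = 0.00231
t3 = 0.66796 − 0.00231·(0.66796 − 0.76000) / (0.00231 − 0.11993) = 0.66796 − (-0.00021)/(-0.11762) = 0.66615
F(0.66615) = -0.00024
t4 = 0.66615 − (-0.00024)·(0.66615 − 0.66796) / (-0.00024 − 0.00231) = 0.66615 − (0.00000)/(-0.00255) = 0.66632

0.666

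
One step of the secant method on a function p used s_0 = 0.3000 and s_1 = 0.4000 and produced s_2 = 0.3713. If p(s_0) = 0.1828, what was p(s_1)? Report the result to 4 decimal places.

-0.0736

The secant line through (0.3000, 0.1828) and (0.4000, p(s_1)) crosses zero at s_2 = 0.3713.
So (0.3000, 0.1828), (0.4000, p(s_1)), (0.3713, 0) are collinear:
p(s_1) = 0.1828 · (0.4000 − 0.3713) / (0.3000 − 0.3713) = 0.1828 · (0.028700)/(-0.071300) = -0.073581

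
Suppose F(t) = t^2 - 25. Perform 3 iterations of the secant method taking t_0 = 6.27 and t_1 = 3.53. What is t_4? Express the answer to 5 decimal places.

4.99935

F(6.27) = 14.3129000, F(3.53) = -12.5391000
t_2 = 3.5300000 − (-12.5391000)·(3.5300000 − 6.2700000) / (-12.5391000 − 14.3129000) = 3.5300000 − (34.3571340)/(-26.8520000) = 4.8095000
F(4.8095000) = -1.8687098
t_3 = 4.8095000 − (-1.8687098)·(4.8095000 − 3.5300000) / (-1.8687098 − (-12.5391000)) = 4.8095000 − (-2.3910141)/(10.6703903) = 5.0335794
F(5.0335794) = 0.3369211
t_4 = 5.0335794 − 0.3369211·(5.0335794 − 4.8095000) / (0.3369211 − (-1.8687098)) = 5.0335794 − (0.0754971)/(2.2056308) = 4.9993501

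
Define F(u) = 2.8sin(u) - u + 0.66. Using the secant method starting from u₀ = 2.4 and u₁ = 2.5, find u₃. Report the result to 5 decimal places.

F(2.4) = 0.1512969, F(2.5) = -0.1642780
u₂ = 2.5000000 − (-0.1642780)·(2.5000000 − 2.4000000) / (-0.1642780 − 0.1512969) = 2.5000000 − (-0.0164278)/(-0.3155749) = 2.4479433
F(2.4479433) = 0.0022298
u₃ = 2.4479433 − 0.0022298·(2.4479433 − 2.5000000) / (0.0022298 − (-0.1642780)) = 2.4479433 − (-0.0001161)/(0.1665078) = 2.4486404

2.44864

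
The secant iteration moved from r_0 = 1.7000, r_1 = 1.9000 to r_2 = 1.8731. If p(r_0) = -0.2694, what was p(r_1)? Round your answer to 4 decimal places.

0.0419

The secant line through (1.7000, -0.2694) and (1.9000, p(r_1)) crosses zero at r_2 = 1.8731.
So (1.7000, -0.2694), (1.9000, p(r_1)), (1.8731, 0) are collinear:
p(r_1) = -0.2694 · (1.9000 − 1.8731) / (1.7000 − 1.8731) = -0.2694 · (0.026900)/(-0.173100) = 0.041865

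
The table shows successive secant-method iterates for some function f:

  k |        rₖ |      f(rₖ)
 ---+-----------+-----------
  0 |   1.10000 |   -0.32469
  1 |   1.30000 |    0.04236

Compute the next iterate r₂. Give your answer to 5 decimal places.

r₂ = 1.30000 − 0.04236·(1.30000 − 1.10000) / (0.04236 − (-0.32469))
   = 1.30000 − (0.0084720)/(0.3670500) = 1.2769187

1.27692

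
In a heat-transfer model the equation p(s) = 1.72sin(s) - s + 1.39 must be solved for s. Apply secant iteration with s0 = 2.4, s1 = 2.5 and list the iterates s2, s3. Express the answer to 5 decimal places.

p(2.4) = 0.1517967, p(2.5) = -0.0806279
s2 = 2.5000000 − (-0.0806279)·(2.5000000 − 2.4000000) / (-0.0806279 − 0.1517967) = 2.5000000 − (-0.0080628)/(-0.2324246) = 2.4653101
p(2.4653101) = 0.0012347
s3 = 2.4653101 − 0.0012347·(2.4653101 − 2.5000000) / (0.0012347 − (-0.0806279)) = 2.4653101 − (-0.0000428)/(0.0818626) = 2.4658333

2.46531, 2.46583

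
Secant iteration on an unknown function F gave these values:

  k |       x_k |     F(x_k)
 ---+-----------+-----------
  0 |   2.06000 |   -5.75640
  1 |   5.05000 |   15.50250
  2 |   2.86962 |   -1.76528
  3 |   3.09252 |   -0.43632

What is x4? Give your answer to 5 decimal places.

3.16570

x4 = 3.09252 − (-0.43632)·(3.09252 − 2.86962) / (-0.43632 − (-1.76528))
   = 3.09252 − (-0.0972557)/(1.3289600) = 3.1657018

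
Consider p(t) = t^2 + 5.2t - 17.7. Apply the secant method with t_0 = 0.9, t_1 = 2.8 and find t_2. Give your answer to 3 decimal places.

2.272

p(0.9) = -12.21000, p(2.8) = 4.70000
t_2 = 2.80000 − 4.70000·(2.80000 − 0.90000) / (4.70000 − (-12.21000)) = 2.80000 − (8.93000)/(16.91000) = 2.27191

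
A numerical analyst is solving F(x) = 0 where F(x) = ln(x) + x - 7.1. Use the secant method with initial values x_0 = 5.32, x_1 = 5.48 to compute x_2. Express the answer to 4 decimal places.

F(5.32) = -0.108527, F(5.48) = 0.081105
x_2 = 5.480000 − 0.081105·(5.480000 − 5.320000) / (0.081105 − (-0.108527)) = 5.480000 − (0.012977)/(0.189632) = 5.411568

5.4116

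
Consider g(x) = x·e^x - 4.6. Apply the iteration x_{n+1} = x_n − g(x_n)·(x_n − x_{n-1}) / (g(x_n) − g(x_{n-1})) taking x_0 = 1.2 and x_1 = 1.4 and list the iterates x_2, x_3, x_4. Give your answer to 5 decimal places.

1.27275, 1.27898, 1.27955

g(1.2) = -0.6158597, g(1.4) = 1.0772800
x_2 = 1.4000000 − 1.0772800·(1.4000000 − 1.2000000) / (1.0772800 − (-0.6158597)) = 1.4000000 − (0.2154560)/(1.6931396) = 1.2727477
g(1.2727477) = -0.0554636
x_3 = 1.2727477 − (-0.0554636)·(1.2727477 − 1.4000000) / (-0.0554636 − 1.0772800) = 1.2727477 − (0.0070579)/(-1.1327435) = 1.2789784
g(1.2789784) = -0.0046722
x_4 = 1.2789784 − (-0.0046722)·(1.2789784 − 1.2727477) / (-0.0046722 − (-0.0554636)) = 1.2789784 − (-0.0000291)/(0.0507914) = 1.2795516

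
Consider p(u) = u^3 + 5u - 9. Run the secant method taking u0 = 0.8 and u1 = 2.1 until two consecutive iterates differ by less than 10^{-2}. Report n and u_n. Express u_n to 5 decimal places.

p(0.8) = -4.4880000, p(2.1) = 10.7610000
u2 = 2.1000000 − 10.7610000·(1.3000000)/(15.2490000) = 1.1826087;  |Δ| = 0.9173913
p(1.1826087) = -1.4330034
u3 = 1.1826087 − (-1.4330034)·(-0.9173913)/(-12.1940034) = 1.2904178;  |Δ| = 0.1078091
p(1.2904178) = -0.3991353
u4 = 1.2904178 − (-0.3991353)·(0.1078091)/(1.0338680) = 1.3320386;  |Δ| = 0.0416208
p(1.3320386) = 0.0236652
u5 = 1.3320386 − 0.0236652·(0.0416208)/(0.4228005) = 1.3297090;  |Δ| = 0.0023296
|u5 − u4| = 0.0023296 < 10^{-2}

n = 5, u_n = 1.32971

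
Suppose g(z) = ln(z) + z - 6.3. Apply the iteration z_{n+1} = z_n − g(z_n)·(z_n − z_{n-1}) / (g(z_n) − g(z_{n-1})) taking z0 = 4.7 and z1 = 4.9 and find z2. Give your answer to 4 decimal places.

4.7434

g(4.7) = -0.052437, g(4.9) = 0.189235
z2 = 4.900000 − 0.189235·(4.900000 − 4.700000) / (0.189235 − (-0.052437)) = 4.900000 − (0.037847)/(0.241673) = 4.743395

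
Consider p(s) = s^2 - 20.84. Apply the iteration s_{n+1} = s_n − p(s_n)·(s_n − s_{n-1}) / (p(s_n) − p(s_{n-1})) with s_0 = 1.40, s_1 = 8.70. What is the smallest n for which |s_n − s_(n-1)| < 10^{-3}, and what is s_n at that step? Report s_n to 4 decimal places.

n = 7, s_n = 4.5651

p(1.40) = -18.880000, p(8.70) = 54.850000
s_2 = 8.700000 − 54.850000·(7.300000)/(73.730000) = 3.269307;  |Δ| = 5.430693
p(3.269307) = -10.151632
s_3 = 3.269307 − (-10.151632)·(-5.430693)/(-65.001632) = 4.117446;  |Δ| = 0.848139
p(4.117446) = -3.886642
s_4 = 4.117446 − (-3.886642)·(0.848139)/(6.264991) = 4.643609;  |Δ| = 0.526164
p(4.643609) = 0.723108
s_5 = 4.643609 − 0.723108·(0.526164)/(4.609750) = 4.561073;  |Δ| = 0.082537
p(4.561073) = -0.036615
s_6 = 4.561073 − (-0.036615)·(-0.082537)/(-0.759724) = 4.565051;  |Δ| = 0.003978
p(4.565051) = -0.000313
s_7 = 4.565051 − (-0.000313)·(0.003978)/(0.036303) = 4.565085;  |Δ| = 0.000034
|s_7 − s_6| = 0.000034 < 10^{-3}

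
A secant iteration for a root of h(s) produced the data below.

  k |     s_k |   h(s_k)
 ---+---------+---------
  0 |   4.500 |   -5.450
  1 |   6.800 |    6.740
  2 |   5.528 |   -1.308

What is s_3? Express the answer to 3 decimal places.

5.735

s_3 = 5.528 − (-1.308)·(5.528 − 6.800) / (-1.308 − 6.740)
   = 5.528 − (1.66378)/(-8.04800) = 5.73473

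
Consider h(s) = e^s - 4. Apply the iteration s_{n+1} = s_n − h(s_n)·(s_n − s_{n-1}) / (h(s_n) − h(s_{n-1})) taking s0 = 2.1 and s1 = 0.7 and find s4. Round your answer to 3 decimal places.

h(2.1) = 4.16617, h(0.7) = -1.98625
s2 = 0.70000 − (-1.98625)·(0.70000 − 2.10000) / (-1.98625 − 4.16617) = 0.70000 − (2.78075)/(-6.15242) = 1.15198
h(1.15198) = -0.83556
s3 = 1.15198 − (-0.83556)·(1.15198 − 0.70000) / (-0.83556 − (-1.98625)) = 1.15198 − (-0.37765)/(1.15069) = 1.48017
h(1.48017) = 0.39371
s4 = 1.48017 − 0.39371·(1.48017 − 1.15198) / (0.39371 − (-0.83556)) = 1.48017 − (0.12921)/(1.22927) = 1.37506

1.375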